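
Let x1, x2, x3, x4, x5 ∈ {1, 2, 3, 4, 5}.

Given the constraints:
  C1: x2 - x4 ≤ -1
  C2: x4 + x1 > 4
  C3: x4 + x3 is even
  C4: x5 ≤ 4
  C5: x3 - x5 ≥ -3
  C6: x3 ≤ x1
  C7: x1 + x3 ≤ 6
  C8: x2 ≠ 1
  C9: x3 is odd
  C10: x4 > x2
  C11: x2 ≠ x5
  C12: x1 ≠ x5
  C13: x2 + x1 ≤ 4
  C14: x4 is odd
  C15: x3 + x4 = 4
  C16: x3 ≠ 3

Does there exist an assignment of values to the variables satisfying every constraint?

Take x1 = 2, x2 = 2, x3 = 1, x4 = 3, x5 = 3. Then constraint 1: x2 - x4 = -1; constraint 2: x4 + x1 = 5; constraint 5: x3 - x5 = -2, and every other listed constraint is also met.

Satisfiable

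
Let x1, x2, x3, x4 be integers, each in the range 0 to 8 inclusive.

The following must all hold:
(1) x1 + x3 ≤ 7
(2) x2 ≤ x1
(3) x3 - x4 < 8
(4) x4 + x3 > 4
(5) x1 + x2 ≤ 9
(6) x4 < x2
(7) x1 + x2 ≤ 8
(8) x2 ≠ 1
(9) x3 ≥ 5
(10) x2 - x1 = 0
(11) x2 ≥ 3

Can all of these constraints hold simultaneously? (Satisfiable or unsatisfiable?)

From constraints 2 and 11: x1 ≥ x2 ≥ 3. From constraint 9: x3 ≥ 5. Hence x1 + x3 ≥ 8. But constraint 1 requires x1 + x3 ≤ 7, and 7 < 8. Contradiction.

Unsatisfiable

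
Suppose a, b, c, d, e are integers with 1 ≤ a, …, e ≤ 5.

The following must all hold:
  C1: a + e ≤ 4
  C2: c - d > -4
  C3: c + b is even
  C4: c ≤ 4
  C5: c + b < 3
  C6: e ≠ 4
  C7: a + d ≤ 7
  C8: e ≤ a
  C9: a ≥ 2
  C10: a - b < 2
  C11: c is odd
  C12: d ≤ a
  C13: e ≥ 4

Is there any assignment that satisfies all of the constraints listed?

Unsatisfiable

From constraint 9: a ≥ 2. From constraint 13: e ≥ 4. Hence a + e ≥ 6. But constraint 1 requires a + e ≤ 4, and 4 < 6. Contradiction.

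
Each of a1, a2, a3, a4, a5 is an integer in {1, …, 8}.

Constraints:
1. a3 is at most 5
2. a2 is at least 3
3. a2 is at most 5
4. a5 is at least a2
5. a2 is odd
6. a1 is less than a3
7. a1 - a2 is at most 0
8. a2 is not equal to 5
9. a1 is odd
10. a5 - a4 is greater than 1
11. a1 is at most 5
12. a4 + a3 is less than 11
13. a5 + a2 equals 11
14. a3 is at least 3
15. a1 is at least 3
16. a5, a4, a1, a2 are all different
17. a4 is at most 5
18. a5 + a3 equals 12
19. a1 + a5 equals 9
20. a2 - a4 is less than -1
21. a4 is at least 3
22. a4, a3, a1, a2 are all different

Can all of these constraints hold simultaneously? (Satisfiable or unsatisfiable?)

Constraints 1, 2, 3, 11, 14, 15, 17, and 21 confine each of a4, a3, a1, a2 to the 3 values {3, …, 5}.
Constraint 22 requires all 4 of them to be distinct, but only 3 values are available — impossible by the pigeonhole principle.

Unsatisfiable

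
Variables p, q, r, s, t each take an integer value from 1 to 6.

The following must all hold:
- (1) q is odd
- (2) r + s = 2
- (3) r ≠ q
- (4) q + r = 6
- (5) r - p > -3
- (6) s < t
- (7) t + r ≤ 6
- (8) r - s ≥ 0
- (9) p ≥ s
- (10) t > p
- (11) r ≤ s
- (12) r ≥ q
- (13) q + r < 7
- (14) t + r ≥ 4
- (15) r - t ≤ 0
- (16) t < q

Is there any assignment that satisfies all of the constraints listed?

Unsatisfiable

Constraints 6, 11, 12, and 16 give r ≤ s, s < t, t < q, q ≤ r. Chaining: r ≤ s < t < q ≤ r, which forces r < r — impossible.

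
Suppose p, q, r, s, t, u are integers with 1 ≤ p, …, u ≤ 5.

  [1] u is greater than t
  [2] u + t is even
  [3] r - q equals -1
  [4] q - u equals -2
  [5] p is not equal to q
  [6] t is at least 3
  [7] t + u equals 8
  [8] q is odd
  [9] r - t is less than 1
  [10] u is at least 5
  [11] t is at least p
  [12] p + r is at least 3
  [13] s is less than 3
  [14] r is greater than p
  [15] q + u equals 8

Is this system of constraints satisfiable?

Satisfiable

Take p = 1, q = 3, r = 2, s = 1, t = 3, u = 5. Then constraint 3: r - q = -1; constraint 4: q - u = -2; constraint 7: t + u = 8, and every other listed constraint is also met.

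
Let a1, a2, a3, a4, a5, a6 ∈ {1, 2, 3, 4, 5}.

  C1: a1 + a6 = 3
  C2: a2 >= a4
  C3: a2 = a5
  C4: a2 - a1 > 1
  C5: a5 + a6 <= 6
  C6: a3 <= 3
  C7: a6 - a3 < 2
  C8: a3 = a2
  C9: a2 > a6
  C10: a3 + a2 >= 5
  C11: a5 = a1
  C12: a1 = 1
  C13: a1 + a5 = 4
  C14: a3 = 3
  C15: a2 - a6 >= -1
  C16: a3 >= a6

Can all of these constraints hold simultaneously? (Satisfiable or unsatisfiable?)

Unsatisfiable

Constraint 14 fixes a3 = 3 and constraint 12 fixes a1 = 1. Constraints 3, 8, and 11 give a3 = a2 = a5 = a1, so a3 = a1. But 3 ≠ 1 — contradiction.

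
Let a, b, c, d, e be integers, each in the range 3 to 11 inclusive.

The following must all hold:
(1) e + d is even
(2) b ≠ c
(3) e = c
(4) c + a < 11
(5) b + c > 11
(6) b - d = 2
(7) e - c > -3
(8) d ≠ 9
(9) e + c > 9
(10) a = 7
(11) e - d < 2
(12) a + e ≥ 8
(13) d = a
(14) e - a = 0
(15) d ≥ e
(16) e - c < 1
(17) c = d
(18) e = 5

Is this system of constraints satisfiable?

Unsatisfiable

Constraint 18 fixes e = 5 and constraint 10 fixes a = 7. Constraints 3, 13, and 17 give e = c = d = a, so e = a. But 5 ≠ 7 — contradiction.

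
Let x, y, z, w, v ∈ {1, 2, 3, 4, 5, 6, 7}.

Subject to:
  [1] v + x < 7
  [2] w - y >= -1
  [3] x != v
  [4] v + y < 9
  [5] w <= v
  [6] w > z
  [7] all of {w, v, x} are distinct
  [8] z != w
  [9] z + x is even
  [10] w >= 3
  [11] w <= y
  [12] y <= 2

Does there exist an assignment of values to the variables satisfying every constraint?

From constraints 10 and 11: y ≥ w and w ≥ 3, so y ≥ 3. From constraint 12: y ≤ 2. But 2 < 3, so no value of y works.

Unsatisfiable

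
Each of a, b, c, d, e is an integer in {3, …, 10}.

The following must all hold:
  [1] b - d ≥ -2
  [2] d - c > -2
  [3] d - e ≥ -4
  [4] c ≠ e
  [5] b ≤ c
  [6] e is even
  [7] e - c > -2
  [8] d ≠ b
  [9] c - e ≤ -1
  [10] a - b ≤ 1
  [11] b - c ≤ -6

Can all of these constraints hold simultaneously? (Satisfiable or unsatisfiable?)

Constraints 1, 3, 9, and 11 give d − e ≥ -4, e − c ≥ 1, c − b ≥ 6, b − d ≥ -2.
Adding all 4 inequalities: the left sides telescope to 0, and the right sides sum to (-4) + 1 + 6 + (-2) = 1. So 0 ≥ 1, which is false.

Unsatisfiable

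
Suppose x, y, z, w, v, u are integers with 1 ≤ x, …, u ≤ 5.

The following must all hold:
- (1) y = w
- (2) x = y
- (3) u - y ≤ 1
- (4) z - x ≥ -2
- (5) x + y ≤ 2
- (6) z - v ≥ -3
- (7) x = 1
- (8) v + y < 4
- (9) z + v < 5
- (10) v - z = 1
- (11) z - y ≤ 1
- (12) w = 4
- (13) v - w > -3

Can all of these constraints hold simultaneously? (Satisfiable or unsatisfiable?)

Constraint 7 fixes x = 1 and constraint 12 fixes w = 4. Constraints 1 and 2 give x = y = w, so x = w. But 1 ≠ 4 — contradiction.

Unsatisfiable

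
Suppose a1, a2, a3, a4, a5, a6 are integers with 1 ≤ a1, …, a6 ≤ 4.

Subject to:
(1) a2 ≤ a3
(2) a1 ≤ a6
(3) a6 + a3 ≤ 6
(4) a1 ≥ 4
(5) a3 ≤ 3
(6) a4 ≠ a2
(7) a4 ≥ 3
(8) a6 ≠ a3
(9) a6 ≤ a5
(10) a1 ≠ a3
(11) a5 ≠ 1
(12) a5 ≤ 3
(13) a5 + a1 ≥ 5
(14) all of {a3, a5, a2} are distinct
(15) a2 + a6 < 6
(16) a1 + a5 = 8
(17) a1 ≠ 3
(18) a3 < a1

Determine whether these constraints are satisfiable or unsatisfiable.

From constraints 2 and 4: a6 ≥ a1 and a1 ≥ 4, so a6 ≥ 4. From constraints 9 and 12: a6 ≤ a5 and a5 ≤ 3, so a6 ≤ 3. But 3 < 4, so no value of a6 works.

Unsatisfiable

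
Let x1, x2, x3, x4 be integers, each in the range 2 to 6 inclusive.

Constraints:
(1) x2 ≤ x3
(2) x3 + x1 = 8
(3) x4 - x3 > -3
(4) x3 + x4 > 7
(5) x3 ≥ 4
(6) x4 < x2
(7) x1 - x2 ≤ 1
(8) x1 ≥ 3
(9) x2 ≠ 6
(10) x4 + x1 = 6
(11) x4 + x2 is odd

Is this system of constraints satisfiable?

Satisfiable

One satisfying assignment is x1 = 3, x2 = 4, x3 = 5, x4 = 3.
For the less obvious constraints — constraint 2: x3 + x1 = 8; constraint 3: x4 - x3 = -2; constraint 4: x3 + x4 = 8 — and the others hold by inspection.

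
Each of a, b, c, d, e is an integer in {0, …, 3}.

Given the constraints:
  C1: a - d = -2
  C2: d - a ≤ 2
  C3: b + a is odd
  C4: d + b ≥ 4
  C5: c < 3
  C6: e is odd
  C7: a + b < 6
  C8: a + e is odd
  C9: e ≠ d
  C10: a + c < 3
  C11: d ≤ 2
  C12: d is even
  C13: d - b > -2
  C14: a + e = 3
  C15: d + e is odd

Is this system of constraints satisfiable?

Satisfiable

The assignment a = 0, b = 3, c = 0, d = 2, e = 3 works:
  constraint 1 holds since a - d = -2.
  constraint 2 holds since d - a = 2.
The rest check out directly.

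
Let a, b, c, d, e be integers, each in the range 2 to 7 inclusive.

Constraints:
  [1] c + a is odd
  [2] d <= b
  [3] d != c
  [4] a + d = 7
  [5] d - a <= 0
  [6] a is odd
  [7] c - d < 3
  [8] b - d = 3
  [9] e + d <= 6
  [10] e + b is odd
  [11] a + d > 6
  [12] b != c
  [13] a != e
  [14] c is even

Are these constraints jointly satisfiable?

Satisfiable

The assignment a = 5, b = 5, c = 4, d = 2, e = 4 works:
  constraint 4 holds since a + d = 7.
  constraint 5 holds since d - a = -3.
The rest check out directly.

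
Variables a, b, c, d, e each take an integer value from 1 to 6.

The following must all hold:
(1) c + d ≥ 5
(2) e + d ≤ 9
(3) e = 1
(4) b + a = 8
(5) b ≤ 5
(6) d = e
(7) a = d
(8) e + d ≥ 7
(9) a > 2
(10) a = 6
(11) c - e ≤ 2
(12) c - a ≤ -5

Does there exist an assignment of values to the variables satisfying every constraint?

Constraint 10 fixes a = 6 and constraint 3 fixes e = 1. Constraints 6 and 7 give a = d = e, so a = e. But 6 ≠ 1 — contradiction.

Unsatisfiable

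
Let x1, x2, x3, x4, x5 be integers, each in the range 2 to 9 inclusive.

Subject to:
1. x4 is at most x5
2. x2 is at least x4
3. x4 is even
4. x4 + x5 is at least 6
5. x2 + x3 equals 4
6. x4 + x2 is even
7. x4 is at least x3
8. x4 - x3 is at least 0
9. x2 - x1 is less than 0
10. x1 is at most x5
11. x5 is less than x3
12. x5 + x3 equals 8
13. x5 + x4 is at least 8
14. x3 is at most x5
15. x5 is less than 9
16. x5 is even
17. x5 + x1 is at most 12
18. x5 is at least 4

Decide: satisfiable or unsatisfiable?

Unsatisfiable

Constraints 2, 7, 9, 10, and 11 give x5 < x3, x3 ≤ x4, x4 ≤ x2, x2 < x1, x1 ≤ x5. Chaining: x5 < x3 ≤ x4 ≤ x2 < x1 ≤ x5, which forces x5 < x5 — impossible.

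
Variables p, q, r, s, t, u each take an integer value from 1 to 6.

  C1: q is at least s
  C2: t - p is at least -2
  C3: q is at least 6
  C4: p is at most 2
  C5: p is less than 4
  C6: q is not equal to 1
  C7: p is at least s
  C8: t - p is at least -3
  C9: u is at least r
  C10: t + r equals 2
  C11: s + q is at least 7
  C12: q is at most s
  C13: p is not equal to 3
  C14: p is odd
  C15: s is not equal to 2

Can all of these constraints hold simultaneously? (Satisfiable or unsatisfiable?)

From constraints 3 and 12: s ≥ q and q ≥ 6, so s ≥ 6. From constraints 4 and 7: s ≤ p and p ≤ 2, so s ≤ 2. But 2 < 6, so no value of s works.

Unsatisfiable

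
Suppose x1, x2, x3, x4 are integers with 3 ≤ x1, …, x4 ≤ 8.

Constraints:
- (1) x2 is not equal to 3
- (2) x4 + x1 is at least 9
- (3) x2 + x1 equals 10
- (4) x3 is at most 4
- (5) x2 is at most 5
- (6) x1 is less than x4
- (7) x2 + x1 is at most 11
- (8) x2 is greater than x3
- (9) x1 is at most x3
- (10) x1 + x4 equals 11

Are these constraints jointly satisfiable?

Unsatisfiable

From constraint 5: x2 ≤ 5. From constraints 4 and 9: x1 ≤ x3 ≤ 4. Hence x2 + x1 ≤ 9. But constraint 3 requires x2 + x1 = 10, and 10 > 9. Contradiction.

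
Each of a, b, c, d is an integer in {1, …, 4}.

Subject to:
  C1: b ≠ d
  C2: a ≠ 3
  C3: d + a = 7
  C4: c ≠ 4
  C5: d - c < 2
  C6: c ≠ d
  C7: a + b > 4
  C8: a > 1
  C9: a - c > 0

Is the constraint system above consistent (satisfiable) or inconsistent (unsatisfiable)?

Satisfiable

One satisfying assignment is a = 4, b = 1, c = 2, d = 3.
For the less obvious constraints — constraint 3: d + a = 7; constraint 5: d - c = 1 — and the others hold by inspection.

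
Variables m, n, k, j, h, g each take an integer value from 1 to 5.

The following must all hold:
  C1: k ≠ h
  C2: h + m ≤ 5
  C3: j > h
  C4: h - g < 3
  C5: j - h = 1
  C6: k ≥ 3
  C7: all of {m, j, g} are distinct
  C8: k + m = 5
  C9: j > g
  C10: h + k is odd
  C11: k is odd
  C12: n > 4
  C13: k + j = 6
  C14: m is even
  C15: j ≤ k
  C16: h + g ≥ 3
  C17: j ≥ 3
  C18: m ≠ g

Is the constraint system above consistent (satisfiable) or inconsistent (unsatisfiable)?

Satisfiable

The assignment m = 2, n = 5, k = 3, j = 3, h = 2, g = 1 works:
  constraint 2 holds since h + m = 4.
  constraint 4 holds since h - g = 1.
  constraint 5 holds since j - h = 1.
The rest check out directly.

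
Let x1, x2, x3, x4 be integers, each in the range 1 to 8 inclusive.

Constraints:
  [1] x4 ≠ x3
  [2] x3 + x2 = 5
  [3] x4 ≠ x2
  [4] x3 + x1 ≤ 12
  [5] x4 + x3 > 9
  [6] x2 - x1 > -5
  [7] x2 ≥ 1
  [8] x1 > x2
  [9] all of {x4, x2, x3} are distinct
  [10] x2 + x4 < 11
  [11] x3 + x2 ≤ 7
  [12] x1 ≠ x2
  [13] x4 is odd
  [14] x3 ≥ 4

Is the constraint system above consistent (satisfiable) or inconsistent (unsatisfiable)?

Satisfiable

Try x1 = 5, x2 = 1, x3 = 4, x4 = 7.
Check constraint 2: x3 + x2 = 5; constraint 4: x3 + x1 = 9. The remaining constraints are straightforward to verify.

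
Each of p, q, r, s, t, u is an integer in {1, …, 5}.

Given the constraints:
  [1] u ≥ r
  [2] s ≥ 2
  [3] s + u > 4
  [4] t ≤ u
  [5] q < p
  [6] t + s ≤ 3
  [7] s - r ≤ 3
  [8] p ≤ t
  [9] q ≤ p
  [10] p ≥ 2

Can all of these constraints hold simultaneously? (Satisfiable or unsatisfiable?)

Unsatisfiable

From constraints 8 and 10: t ≥ p ≥ 2. From constraint 2: s ≥ 2. Hence t + s ≥ 4. But constraint 6 requires t + s ≤ 3, and 3 < 4. Contradiction.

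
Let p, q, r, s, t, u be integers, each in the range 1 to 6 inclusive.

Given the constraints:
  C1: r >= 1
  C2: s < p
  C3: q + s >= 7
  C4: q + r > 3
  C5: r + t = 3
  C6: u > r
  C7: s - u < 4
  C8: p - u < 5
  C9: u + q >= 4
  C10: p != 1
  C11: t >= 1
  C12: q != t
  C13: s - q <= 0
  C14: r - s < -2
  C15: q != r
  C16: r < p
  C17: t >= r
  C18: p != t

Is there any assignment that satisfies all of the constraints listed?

The assignment p = 6, q = 5, r = 1, s = 5, t = 2, u = 2 works:
  constraint 3 holds since q + s = 10.
  constraint 4 holds since q + r = 6.
The rest check out directly.

Satisfiable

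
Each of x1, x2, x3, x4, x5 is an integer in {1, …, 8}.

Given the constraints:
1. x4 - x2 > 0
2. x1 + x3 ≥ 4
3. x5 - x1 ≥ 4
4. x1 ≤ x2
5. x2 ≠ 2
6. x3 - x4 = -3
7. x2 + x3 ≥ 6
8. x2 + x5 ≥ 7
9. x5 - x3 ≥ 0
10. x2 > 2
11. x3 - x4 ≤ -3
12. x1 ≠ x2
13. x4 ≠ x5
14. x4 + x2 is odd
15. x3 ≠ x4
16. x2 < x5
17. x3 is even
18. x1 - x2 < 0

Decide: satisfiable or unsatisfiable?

One satisfying assignment is x1 = 2, x2 = 4, x3 = 4, x4 = 7, x5 = 6.
For the less obvious constraints — constraint 1: x4 - x2 = 3; constraint 2: x1 + x3 = 6 — and the others hold by inspection.

Satisfiable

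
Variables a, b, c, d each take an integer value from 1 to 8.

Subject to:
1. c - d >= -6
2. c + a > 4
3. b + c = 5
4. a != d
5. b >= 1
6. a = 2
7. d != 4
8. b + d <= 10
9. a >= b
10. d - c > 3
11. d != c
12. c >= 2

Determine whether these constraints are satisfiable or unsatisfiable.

Setting (a, b, c, d) = (2, 2, 3, 7) satisfies everything: constraint 1: c - d = -4; constraint 2: c + a = 5, and the others follow.

Satisfiable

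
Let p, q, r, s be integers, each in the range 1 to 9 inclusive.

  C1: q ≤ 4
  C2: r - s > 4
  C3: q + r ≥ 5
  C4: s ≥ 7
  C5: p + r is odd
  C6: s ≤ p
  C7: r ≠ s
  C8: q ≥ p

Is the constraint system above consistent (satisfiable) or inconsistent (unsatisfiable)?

From constraints 4 and 6: p ≥ s and s ≥ 7, so p ≥ 7. From constraints 1 and 8: p ≤ q and q ≤ 4, so p ≤ 4. But 4 < 7, so no value of p works.

Unsatisfiable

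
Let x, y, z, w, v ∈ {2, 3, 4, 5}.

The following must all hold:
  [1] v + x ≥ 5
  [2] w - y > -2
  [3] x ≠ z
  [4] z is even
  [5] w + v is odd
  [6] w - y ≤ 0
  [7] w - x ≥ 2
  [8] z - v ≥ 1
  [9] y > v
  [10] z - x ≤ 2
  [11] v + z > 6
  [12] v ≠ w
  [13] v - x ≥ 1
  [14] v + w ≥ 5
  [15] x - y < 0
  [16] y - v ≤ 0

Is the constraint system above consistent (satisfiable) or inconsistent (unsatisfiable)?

Unsatisfiable

Constraints 6, 7, 8, 10, and 16 give z − v ≥ 1, v − y ≥ 0, y − w ≥ 0, w − x ≥ 2, x − z ≥ -2.
Adding all 5 inequalities: the left sides telescope to 0, and the right sides sum to 1 + 0 + 0 + 2 + (-2) = 1. So 0 ≥ 1, which is false.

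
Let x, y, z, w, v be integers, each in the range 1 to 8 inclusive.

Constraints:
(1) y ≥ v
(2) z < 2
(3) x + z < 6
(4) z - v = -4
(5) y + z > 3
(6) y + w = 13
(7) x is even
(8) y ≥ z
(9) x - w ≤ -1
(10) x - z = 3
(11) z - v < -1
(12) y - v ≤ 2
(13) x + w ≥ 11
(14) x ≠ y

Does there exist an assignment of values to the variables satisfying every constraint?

One satisfying assignment is x = 4, y = 5, z = 1, w = 8, v = 5.
For the less obvious constraints — constraint 3: x + z = 5; constraint 4: z - v = -4; constraint 5: y + z = 6 — and the others hold by inspection.

Satisfiable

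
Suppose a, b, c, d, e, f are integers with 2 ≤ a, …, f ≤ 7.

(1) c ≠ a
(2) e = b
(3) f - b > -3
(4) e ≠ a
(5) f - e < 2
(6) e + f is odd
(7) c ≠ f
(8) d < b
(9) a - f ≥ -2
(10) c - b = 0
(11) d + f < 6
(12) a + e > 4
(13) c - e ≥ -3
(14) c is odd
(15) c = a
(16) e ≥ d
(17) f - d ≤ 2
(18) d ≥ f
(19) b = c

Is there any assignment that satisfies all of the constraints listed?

Unsatisfiable

From constraints 2, 15, and 19, e = b = c = a, so e = a. But constraint 4 says e ≠ a. Contradiction.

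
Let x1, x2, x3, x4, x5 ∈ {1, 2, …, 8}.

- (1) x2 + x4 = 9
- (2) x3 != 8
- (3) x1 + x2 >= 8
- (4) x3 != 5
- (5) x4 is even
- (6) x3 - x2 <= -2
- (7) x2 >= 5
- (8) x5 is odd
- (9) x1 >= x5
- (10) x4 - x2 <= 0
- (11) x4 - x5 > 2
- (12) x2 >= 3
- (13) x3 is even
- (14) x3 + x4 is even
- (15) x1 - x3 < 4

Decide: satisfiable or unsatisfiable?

The assignment x1 = 5, x2 = 5, x3 = 2, x4 = 4, x5 = 1 works:
  constraint 1 holds since x2 + x4 = 9.
  constraint 3 holds since x1 + x2 = 10.
The rest check out directly.

Satisfiable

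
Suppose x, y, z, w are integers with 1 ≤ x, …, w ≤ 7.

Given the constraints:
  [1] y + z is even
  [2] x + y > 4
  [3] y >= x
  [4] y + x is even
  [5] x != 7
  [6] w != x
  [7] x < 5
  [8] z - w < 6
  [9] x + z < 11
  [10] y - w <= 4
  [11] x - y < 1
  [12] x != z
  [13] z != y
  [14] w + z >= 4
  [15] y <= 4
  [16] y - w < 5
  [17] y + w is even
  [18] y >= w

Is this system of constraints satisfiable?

Try x = 3, y = 3, z = 5, w = 1.
Check constraint 2: x + y = 6; constraint 8: z - w = 4; constraint 9: x + z = 8. The remaining constraints are straightforward to verify.

Satisfiable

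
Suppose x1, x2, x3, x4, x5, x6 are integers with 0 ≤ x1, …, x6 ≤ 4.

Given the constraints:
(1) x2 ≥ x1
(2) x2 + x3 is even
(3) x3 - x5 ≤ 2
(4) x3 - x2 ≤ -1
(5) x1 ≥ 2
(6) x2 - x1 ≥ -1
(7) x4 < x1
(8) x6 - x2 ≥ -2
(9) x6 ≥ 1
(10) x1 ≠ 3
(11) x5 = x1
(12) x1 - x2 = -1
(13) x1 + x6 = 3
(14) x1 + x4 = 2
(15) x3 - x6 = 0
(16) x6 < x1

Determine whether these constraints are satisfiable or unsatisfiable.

Setting (x1, x2, x3, x4, x5, x6) = (2, 3, 1, 0, 2, 1) satisfies everything: constraint 3: x3 - x5 = -1; constraint 4: x3 - x2 = -2; constraint 6: x2 - x1 = 1, and the others follow.

Satisfiable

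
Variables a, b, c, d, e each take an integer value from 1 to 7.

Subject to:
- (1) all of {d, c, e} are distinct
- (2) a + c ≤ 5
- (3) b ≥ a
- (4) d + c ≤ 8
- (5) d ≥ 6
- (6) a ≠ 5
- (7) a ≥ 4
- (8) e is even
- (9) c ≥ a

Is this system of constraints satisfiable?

From constraint 5: d ≥ 6. From constraints 7 and 9: c ≥ a ≥ 4. Hence d + c ≥ 10. But constraint 4 requires d + c ≤ 8, and 8 < 10. Contradiction.

Unsatisfiable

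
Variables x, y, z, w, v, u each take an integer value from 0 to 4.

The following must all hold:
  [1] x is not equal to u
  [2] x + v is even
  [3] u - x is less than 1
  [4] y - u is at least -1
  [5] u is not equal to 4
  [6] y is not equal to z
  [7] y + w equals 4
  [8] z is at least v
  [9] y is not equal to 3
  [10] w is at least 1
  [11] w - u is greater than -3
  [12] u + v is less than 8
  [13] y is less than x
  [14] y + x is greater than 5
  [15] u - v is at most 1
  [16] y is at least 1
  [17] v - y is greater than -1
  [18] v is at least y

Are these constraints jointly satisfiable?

Take x = 4, y = 2, z = 4, w = 2, v = 2, u = 3. Then constraint 3: u - x = -1; constraint 4: y - u = -1; constraint 7: y + w = 4, and every other listed constraint is also met.

Satisfiable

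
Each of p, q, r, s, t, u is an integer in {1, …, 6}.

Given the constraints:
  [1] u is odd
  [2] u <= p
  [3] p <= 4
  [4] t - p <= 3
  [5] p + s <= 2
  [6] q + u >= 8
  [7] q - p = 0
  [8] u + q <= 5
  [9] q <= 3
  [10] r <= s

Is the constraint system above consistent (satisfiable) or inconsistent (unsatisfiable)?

From constraint 9: q ≤ 3. From constraints 2 and 3: u ≤ p ≤ 4. Hence q + u ≤ 7. But constraint 6 requires q + u ≥ 8, and 8 > 7. Contradiction.

Unsatisfiable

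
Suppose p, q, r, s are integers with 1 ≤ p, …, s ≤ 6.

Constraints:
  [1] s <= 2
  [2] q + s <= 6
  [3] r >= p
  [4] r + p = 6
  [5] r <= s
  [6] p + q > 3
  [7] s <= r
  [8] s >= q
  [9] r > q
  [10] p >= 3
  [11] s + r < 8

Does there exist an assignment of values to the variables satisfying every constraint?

Unsatisfiable

From constraints 3 and 10: r ≥ p and p ≥ 3, so r ≥ 3. From constraints 1 and 5: r ≤ s and s ≤ 2, so r ≤ 2. But 2 < 3, so no value of r works.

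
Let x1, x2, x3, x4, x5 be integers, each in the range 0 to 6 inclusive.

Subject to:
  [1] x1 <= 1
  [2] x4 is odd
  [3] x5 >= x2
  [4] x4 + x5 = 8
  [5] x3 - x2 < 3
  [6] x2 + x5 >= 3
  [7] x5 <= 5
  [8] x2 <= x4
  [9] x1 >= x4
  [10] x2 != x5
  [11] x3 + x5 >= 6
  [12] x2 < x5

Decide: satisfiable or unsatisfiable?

From constraints 1 and 9: x4 ≤ x1 ≤ 1. From constraint 7: x5 ≤ 5. Hence x4 + x5 ≤ 6. But constraint 4 requires x4 + x5 = 8, and 8 > 6. Contradiction.

Unsatisfiable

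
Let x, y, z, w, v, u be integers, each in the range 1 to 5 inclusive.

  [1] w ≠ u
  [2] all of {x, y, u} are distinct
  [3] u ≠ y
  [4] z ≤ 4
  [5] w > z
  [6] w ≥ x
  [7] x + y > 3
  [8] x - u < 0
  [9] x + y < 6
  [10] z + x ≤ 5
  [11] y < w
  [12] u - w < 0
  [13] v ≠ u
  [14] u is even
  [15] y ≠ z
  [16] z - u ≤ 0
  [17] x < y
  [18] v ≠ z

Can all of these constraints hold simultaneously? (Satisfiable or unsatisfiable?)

One satisfying assignment is x = 2, y = 3, z = 2, w = 5, v = 5, u = 4.
For the less obvious constraints — constraint 7: x + y = 5; constraint 8: x - u = -2 — and the others hold by inspection.

Satisfiable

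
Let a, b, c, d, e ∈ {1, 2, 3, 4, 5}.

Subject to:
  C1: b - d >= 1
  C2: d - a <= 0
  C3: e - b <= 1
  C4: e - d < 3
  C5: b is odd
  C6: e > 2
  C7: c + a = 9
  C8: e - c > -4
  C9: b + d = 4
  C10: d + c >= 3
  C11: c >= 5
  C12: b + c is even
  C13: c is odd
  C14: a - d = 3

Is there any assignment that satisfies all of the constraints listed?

Setting (a, b, c, d, e) = (4, 3, 5, 1, 3) satisfies everything: constraint 1: b - d = 2; constraint 2: d - a = -3, and the others follow.

Satisfiable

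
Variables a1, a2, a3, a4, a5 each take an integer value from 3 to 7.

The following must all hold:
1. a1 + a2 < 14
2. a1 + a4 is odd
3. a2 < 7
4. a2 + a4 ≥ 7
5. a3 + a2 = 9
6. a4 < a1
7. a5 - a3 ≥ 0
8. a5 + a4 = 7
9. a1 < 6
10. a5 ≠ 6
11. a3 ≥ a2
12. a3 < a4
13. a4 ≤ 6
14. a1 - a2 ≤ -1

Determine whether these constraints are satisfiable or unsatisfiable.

Constraints 6, 11, 12, and 14 give a2 ≤ a3, a3 < a4, a4 < a1, a1 < a2. Chaining: a2 ≤ a3 < a4 < a1 < a2, which forces a2 < a2 — impossible.

Unsatisfiable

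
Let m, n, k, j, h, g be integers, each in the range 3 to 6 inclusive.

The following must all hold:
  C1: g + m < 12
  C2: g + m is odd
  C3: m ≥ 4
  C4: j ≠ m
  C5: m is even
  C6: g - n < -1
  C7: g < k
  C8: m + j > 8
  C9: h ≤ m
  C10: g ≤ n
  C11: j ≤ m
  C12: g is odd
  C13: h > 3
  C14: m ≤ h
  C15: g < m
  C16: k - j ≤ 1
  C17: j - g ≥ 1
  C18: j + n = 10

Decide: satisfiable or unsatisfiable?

Satisfiable

Setting (m, n, k, j, h, g) = (6, 6, 5, 4, 6, 3) satisfies everything: constraint 1: g + m = 9; constraint 6: g - n = -3; constraint 8: m + j = 10, and the others follow.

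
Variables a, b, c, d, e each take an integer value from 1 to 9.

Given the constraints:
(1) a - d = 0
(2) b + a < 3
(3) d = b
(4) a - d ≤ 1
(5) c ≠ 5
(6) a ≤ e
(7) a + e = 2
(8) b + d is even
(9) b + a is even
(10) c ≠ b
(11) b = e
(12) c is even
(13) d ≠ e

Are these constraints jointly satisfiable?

From constraints 3 and 11, d = b = e, so d = e. But constraint 13 says d ≠ e. Contradiction.

Unsatisfiable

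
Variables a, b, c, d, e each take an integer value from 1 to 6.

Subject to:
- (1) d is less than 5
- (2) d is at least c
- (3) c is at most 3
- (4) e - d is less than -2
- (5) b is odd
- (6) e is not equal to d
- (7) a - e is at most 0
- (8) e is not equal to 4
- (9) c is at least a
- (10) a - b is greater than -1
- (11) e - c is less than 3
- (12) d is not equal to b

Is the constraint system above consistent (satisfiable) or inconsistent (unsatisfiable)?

Satisfiable

One satisfying assignment is a = 1, b = 1, c = 1, d = 4, e = 1.
For the less obvious constraints — constraint 4: e - d = -3; constraint 7: a - e = 0; constraint 10: a - b = 0 — and the others hold by inspection.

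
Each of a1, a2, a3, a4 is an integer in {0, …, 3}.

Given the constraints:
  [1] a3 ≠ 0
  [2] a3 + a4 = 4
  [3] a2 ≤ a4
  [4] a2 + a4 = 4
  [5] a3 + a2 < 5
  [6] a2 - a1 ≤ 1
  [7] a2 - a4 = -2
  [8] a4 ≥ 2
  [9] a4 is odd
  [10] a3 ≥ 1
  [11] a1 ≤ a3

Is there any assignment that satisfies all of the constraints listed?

Satisfiable

Setting (a1, a2, a3, a4) = (1, 1, 1, 3) satisfies everything: constraint 2: a3 + a4 = 4; constraint 4: a2 + a4 = 4; constraint 5: a3 + a2 = 2, and the others follow.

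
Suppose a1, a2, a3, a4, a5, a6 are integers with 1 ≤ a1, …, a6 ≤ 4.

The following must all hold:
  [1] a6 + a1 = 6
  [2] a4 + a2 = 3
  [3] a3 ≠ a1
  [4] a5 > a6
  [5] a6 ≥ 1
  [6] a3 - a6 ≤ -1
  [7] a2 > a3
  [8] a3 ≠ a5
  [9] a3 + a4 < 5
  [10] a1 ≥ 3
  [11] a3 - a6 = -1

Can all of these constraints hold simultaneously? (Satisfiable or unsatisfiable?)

Satisfiable

Take a1 = 4, a2 = 2, a3 = 1, a4 = 1, a5 = 4, a6 = 2. Then constraint 1: a6 + a1 = 6; constraint 2: a4 + a2 = 3, and every other listed constraint is also met.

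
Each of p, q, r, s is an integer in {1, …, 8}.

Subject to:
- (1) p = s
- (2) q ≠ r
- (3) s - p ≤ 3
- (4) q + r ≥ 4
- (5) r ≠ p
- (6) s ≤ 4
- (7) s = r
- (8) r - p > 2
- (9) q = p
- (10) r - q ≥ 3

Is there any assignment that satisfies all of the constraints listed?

From constraints 1, 7, and 9, q = p = s = r, so q = r. But constraint 2 says q ≠ r. Contradiction.

Unsatisfiable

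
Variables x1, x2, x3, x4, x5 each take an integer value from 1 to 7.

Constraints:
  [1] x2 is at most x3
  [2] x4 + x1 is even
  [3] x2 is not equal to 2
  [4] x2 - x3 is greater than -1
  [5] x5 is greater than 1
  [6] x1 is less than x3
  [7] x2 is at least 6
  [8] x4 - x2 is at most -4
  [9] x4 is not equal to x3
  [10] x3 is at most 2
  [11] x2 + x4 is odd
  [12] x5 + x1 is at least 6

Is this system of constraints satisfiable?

Unsatisfiable

From constraints 1 and 7: x3 ≥ x2 and x2 ≥ 6, so x3 ≥ 6. From constraint 10: x3 ≤ 2. But 2 < 6, so no value of x3 works.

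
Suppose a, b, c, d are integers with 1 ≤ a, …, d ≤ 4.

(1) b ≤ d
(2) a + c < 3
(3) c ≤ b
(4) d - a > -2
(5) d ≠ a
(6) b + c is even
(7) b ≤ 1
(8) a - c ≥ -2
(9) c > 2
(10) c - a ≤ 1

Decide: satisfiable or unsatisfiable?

Unsatisfiable

From constraint 9: c ≥ 3. From constraints 3 and 7: c ≤ b and b ≤ 1, so c ≤ 1. But 1 < 3, so no value of c works.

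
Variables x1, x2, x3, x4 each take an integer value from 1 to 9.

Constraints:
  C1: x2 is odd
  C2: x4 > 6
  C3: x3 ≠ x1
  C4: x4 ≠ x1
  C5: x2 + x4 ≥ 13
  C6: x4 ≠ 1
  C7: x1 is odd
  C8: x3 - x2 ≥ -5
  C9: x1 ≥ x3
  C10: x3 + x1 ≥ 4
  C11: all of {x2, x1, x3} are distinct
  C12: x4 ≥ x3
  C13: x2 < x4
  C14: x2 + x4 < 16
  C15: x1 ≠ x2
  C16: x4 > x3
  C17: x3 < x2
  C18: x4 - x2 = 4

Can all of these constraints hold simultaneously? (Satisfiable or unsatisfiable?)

Satisfiable

The assignment x1 = 3, x2 = 5, x3 = 2, x4 = 9 works:
  constraint 5 holds since x2 + x4 = 14.
  constraint 8 holds since x3 - x2 = -3.
The rest check out directly.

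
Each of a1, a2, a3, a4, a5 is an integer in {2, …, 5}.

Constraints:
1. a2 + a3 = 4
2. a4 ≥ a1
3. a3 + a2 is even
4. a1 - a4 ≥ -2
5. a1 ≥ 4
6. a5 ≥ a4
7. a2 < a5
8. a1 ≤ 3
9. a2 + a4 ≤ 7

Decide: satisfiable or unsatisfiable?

Unsatisfiable

From constraint 5: a1 ≥ 4. From constraint 8: a1 ≤ 3. But 3 < 4, so no value of a1 works.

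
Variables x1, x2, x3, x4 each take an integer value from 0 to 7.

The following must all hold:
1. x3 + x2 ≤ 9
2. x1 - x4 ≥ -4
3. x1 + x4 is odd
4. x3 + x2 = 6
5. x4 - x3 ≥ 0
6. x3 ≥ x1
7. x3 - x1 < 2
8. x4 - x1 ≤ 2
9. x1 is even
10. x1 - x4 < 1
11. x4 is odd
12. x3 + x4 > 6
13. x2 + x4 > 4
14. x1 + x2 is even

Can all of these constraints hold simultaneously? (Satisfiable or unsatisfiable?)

Try x1 = 4, x2 = 2, x3 = 4, x4 = 5.
Check constraint 1: x3 + x2 = 6; constraint 2: x1 - x4 = -1. The remaining constraints are straightforward to verify.

Satisfiable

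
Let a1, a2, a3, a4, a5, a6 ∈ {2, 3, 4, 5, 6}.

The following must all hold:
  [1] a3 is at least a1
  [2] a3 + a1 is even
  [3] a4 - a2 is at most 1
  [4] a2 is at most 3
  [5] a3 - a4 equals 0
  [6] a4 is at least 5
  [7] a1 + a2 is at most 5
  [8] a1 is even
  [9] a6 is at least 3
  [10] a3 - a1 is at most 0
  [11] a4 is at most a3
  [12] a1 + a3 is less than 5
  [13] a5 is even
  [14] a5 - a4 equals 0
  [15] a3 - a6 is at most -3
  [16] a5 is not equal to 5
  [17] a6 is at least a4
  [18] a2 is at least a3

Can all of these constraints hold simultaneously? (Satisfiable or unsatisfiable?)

Unsatisfiable

From constraints 6 and 11: a3 ≥ a4 and a4 ≥ 5, so a3 ≥ 5. From constraints 4 and 18: a3 ≤ a2 and a2 ≤ 3, so a3 ≤ 3. But 3 < 5, so no value of a3 works.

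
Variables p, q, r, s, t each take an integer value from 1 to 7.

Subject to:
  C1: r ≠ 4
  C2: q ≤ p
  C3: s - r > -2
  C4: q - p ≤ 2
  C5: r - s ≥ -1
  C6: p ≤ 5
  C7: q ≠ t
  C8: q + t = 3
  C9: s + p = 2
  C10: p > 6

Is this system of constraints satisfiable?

From constraint 10: p ≥ 7. From constraint 6: p ≤ 5. But 5 < 7, so no value of p works.

Unsatisfiable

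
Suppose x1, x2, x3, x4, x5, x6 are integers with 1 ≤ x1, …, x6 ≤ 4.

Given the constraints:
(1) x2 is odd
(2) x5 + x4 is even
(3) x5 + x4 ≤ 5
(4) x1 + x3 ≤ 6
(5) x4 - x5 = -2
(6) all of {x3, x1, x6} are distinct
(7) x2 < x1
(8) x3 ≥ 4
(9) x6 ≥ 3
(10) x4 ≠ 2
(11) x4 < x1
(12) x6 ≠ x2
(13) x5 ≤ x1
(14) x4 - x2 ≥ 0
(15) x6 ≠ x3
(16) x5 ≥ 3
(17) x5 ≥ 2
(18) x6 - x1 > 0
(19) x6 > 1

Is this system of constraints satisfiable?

Unsatisfiable

From constraints 13 and 16: x1 ≥ x5 ≥ 3. From constraint 8: x3 ≥ 4. Hence x1 + x3 ≥ 7. But constraint 4 requires x1 + x3 ≤ 6, and 6 < 7. Contradiction.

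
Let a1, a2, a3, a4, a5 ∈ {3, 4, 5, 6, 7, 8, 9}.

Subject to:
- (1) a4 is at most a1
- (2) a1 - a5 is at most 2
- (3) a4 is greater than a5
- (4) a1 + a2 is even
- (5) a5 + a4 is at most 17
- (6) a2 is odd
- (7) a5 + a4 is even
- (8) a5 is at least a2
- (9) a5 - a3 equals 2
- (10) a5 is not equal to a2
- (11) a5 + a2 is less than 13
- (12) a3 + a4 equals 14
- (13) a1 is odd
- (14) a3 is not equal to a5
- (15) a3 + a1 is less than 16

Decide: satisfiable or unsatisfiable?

The assignment a1 = 9, a2 = 5, a3 = 5, a4 = 9, a5 = 7 works:
  constraint 2 holds since a1 - a5 = 2.
  constraint 5 holds since a5 + a4 = 16.
  constraint 9 holds since a5 - a3 = 2.
The rest check out directly.

Satisfiable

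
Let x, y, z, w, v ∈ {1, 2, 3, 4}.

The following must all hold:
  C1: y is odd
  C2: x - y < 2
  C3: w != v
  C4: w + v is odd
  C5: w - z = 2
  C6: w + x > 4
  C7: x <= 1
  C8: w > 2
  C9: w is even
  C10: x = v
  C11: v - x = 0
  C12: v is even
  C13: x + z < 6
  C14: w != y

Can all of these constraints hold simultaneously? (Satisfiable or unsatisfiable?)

Unsatisfiable

Constraint 9 makes w even and constraint 12 makes v even, so w + v must be even. Constraint 4 says w + v is odd — contradiction.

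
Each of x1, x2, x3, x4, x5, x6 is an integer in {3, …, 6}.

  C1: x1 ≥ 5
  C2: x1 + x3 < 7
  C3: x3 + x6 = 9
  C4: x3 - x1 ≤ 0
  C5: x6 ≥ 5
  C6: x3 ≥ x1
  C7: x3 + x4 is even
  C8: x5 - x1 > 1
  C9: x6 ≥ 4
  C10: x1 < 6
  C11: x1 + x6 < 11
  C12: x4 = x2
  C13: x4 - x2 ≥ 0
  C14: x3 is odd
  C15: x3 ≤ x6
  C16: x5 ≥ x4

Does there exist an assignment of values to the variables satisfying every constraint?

From constraints 1 and 6: x3 ≥ x1 ≥ 5. From constraint 5: x6 ≥ 5. Hence x3 + x6 ≥ 10. But constraint 3 requires x3 + x6 = 9, and 9 < 10. Contradiction.

Unsatisfiable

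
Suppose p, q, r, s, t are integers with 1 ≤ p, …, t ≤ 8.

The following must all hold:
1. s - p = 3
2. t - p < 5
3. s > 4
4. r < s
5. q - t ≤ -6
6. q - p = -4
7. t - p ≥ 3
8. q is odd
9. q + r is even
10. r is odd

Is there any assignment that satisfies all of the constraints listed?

Try p = 5, q = 1, r = 5, s = 8, t = 8.
Check constraint 1: s - p = 3; constraint 2: t - p = 3; constraint 5: q - t = -7. The remaining constraints are straightforward to verify.

Satisfiable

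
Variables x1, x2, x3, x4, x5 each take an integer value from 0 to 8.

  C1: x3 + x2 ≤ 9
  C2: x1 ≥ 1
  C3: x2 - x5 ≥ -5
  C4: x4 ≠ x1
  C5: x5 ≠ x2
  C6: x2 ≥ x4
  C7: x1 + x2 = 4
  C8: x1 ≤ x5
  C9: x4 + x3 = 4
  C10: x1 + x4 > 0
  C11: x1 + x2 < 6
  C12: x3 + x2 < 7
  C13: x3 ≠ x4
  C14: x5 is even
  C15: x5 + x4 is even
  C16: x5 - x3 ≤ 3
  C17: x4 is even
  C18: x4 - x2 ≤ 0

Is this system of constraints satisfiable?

Satisfiable

Setting (x1, x2, x3, x4, x5) = (2, 2, 4, 0, 4) satisfies everything: constraint 1: x3 + x2 = 6; constraint 3: x2 - x5 = -2, and the others follow.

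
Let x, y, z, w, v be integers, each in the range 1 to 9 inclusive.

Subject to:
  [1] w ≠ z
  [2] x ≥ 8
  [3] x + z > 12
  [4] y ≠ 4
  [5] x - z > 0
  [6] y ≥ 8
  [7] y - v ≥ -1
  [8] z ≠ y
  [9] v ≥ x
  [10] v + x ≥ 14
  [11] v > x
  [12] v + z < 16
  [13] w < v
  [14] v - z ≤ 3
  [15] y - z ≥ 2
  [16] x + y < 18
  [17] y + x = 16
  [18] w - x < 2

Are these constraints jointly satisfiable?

Satisfiable

Take x = 8, y = 8, z = 6, w = 7, v = 9. Then constraint 3: x + z = 14; constraint 5: x - z = 2, and every other listed constraint is also met.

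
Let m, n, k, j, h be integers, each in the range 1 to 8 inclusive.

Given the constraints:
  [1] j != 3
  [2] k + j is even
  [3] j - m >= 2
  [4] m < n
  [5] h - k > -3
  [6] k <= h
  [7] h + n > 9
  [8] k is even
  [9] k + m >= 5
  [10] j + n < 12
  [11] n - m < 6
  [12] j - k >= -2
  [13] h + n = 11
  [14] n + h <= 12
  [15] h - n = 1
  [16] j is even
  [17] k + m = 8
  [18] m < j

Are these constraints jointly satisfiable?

The assignment m = 2, n = 5, k = 6, j = 6, h = 6 works:
  constraint 3 holds since j - m = 4.
  constraint 5 holds since h - k = 0.
The rest check out directly.

Satisfiable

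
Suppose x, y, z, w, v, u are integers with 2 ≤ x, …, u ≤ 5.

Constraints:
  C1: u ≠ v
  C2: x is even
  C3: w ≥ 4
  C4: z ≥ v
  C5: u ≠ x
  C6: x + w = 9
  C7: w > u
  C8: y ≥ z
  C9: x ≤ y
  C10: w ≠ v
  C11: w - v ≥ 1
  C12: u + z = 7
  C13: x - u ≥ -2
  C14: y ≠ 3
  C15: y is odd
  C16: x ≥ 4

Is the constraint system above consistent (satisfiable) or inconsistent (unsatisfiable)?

Satisfiable

Take x = 4, y = 5, z = 4, w = 5, v = 4, u = 3. Then constraint 6: x + w = 9; constraint 11: w - v = 1; constraint 12: u + z = 7, and every other listed constraint is also met.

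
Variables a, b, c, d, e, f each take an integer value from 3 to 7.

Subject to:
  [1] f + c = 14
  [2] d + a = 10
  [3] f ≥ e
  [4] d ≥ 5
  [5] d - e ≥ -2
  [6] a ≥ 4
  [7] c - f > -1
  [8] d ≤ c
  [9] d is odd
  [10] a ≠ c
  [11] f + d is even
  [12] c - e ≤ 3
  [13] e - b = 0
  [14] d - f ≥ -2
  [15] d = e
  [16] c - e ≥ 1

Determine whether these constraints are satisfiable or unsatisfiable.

Satisfiable

The assignment a = 5, b = 5, c = 7, d = 5, e = 5, f = 7 works:
  constraint 1 holds since f + c = 14.
  constraint 2 holds since d + a = 10.
  constraint 5 holds since d - e = 0.
The rest check out directly.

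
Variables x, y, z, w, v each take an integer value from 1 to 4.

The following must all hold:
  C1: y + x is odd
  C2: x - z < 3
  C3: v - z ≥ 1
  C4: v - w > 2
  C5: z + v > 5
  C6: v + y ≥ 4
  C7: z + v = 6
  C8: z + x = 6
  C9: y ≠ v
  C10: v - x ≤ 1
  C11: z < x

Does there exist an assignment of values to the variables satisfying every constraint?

Try x = 4, y = 1, z = 2, w = 1, v = 4.
Check constraint 2: x - z = 2; constraint 3: v - z = 2; constraint 4: v - w = 3. The remaining constraints are straightforward to verify.

Satisfiable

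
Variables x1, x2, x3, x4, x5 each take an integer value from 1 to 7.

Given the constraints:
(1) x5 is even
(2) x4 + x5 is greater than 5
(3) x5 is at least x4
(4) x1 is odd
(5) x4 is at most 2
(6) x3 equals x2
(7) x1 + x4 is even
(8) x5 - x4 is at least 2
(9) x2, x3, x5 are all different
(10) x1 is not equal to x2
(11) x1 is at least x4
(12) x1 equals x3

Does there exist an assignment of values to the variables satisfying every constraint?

Unsatisfiable

From constraints 6 and 12, x1 = x3 = x2, so x1 = x2. But constraint 10 says x1 ≠ x2. Contradiction.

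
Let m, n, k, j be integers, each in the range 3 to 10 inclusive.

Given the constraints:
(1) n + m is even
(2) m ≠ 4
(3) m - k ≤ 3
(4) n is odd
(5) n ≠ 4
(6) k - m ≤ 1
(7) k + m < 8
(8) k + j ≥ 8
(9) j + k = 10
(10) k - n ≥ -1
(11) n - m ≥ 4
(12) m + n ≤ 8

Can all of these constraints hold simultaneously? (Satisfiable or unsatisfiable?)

Unsatisfiable

Constraints 6, 10, and 11 give n − m ≥ 4, m − k ≥ -1, k − n ≥ -1.
Adding all 3 inequalities: the left sides telescope to 0, and the right sides sum to 4 + (-1) + (-1) = 2. So 0 ≥ 2, which is false.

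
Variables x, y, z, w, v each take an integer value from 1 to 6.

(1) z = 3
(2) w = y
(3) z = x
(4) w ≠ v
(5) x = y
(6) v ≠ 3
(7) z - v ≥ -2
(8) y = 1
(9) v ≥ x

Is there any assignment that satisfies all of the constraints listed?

Constraint 1 fixes z = 3 and constraint 8 fixes y = 1. Constraints 3 and 5 give z = x = y, so z = y. But 3 ≠ 1 — contradiction.

Unsatisfiable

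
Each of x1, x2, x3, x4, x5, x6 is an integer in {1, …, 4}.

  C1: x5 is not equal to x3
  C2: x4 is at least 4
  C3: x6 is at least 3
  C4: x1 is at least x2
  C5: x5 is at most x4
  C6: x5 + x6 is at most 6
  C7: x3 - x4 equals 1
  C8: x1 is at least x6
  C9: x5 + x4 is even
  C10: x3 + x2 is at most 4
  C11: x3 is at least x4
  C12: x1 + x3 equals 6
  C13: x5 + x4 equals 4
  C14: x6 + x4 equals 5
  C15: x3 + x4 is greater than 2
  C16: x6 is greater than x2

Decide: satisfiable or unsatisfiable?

Unsatisfiable

From constraints 3 and 8: x1 ≥ x6 ≥ 3. From constraints 2 and 11: x3 ≥ x4 ≥ 4. Hence x1 + x3 ≥ 7. But constraint 12 requires x1 + x3 = 6, and 6 < 7. Contradiction.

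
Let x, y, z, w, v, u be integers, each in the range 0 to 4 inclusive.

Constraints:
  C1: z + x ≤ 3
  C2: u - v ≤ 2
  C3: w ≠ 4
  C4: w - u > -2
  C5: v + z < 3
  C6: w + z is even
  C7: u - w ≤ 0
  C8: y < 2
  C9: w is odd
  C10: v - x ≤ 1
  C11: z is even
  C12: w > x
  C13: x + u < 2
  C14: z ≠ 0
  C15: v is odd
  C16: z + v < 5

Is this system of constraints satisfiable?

Constraint 9 makes w odd and constraint 11 makes z even, so w + z must be odd. Constraint 6 says w + z is even — contradiction.

Unsatisfiable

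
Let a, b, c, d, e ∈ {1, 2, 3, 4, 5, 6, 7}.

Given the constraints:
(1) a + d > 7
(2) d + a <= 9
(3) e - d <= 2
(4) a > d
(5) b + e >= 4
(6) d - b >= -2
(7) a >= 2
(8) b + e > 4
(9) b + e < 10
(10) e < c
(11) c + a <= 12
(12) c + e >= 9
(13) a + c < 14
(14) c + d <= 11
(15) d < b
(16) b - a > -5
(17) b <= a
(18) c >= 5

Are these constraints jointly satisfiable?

Satisfiable

Setting (a, b, c, d, e) = (6, 3, 6, 2, 4) satisfies everything: constraint 1: a + d = 8; constraint 2: d + a = 8, and the others follow.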